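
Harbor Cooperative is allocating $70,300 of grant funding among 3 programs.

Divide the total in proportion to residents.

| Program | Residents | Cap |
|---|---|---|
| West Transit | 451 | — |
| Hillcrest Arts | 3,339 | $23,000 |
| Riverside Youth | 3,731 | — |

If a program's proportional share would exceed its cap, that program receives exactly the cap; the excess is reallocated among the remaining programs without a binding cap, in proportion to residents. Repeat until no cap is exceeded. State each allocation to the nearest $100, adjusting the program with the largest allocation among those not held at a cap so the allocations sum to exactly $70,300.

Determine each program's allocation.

West Transit: $5,100; Hillcrest Arts: $23,000; Riverside Youth: $42,200

Total residents = 7,521.
Proportional shares (ignoring caps): West Transit 4,215.57; Hillcrest Arts 31,210.17; Riverside Youth 34,874.26.
Capped: Hillcrest Arts ($23,000); balance $47,300 reallocated over remaining residents 4,182.
Redistributed shares: West Transit 5,100.98 → $5,100; Riverside Youth 42,199.02 → $42,200.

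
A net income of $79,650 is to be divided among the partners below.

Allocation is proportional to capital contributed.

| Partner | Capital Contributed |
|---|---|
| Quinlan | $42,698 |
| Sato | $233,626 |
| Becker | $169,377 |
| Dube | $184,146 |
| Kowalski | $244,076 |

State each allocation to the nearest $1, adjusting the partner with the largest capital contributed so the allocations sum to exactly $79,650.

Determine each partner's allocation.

Quinlan: $3,892; Sato: $21,293; Becker: $15,437; Dube: $16,783; Kowalski: $22,245

Combined capital contributed = 42,698 + 233,626 + 169,377 + 184,146 + 244,076 = 873,923.
Unrounded shares: Quinlan 3,891.53; Sato 21,292.85; Becker 15,437.15; Dube 16,783.21; Kowalski 22,245.27.
At nearest $1: Quinlan $3,892; Sato $21,293; Becker $15,437; Dube $16,783; Kowalski $22,245. Sum = $79,650.
No rounding difference to absorb.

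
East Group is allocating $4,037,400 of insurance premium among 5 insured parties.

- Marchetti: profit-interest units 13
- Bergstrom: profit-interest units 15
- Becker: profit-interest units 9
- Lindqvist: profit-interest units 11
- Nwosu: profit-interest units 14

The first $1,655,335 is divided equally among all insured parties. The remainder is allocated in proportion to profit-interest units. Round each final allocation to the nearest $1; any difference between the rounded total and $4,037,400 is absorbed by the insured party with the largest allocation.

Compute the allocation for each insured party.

Equal tier: $1,655,335 ÷ 5 = $331,067 apiece.
Remainder $2,382,065 by profit-interest units (total 62): Marchetti 499,465.24 → $499,465; Bergstrom 576,306.05 → $576,306; Becker 345,783.63 → $345,784; Lindqvist 422,624.44 → $422,624; Nwosu 537,885.65 → $537,886.
Totals: Marchetti $331,067 + $499,465 = $830,532; Bergstrom $331,067 + $576,306 = $907,373; Becker $331,067 + $345,784 = $676,851; Lindqvist $331,067 + $422,624 = $753,691; Nwosu $331,067 + $537,886 = $868,953.

Marchetti: $830,532 | Bergstrom: $907,373 | Becker: $676,851 | Lindqvist: $753,691 | Nwosu: $868,953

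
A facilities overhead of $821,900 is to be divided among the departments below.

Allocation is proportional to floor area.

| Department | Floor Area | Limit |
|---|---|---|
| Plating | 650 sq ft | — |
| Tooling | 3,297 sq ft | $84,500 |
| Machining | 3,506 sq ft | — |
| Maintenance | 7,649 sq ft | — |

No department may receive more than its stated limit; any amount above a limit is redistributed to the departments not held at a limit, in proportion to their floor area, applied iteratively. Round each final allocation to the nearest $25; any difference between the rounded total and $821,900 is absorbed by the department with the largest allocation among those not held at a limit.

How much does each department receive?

Plating: $40,600 · Tooling: $84,500 · Machining: $219,000 · Maintenance: $477,800

Sum of floor area: 15,102.
Proportional shares (ignoring caps): Plating 35,375.12; Tooling 179,433.47; Machining 190,807.93; Maintenance 416,283.48.
Capped: Tooling ($84,500); residual $737,400 reallocated over remaining floor area 11,805.
Shares after redistribution: Plating 40,602.29 → $40,600; Machining 219,002.49 → $219,000; Maintenance 477,795.22 → $477,800.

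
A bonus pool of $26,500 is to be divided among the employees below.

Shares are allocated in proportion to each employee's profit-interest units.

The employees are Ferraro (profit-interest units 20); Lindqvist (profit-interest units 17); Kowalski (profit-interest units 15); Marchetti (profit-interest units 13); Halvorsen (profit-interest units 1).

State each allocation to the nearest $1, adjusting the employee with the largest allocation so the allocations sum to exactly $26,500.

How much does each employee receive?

Combined profit-interest units = 66.
Raw shares: Ferraro 20/66 × $26,500 = 8,030.30; Lindqvist 17/66 × $26,500 = 6,825.76; Kowalski 15/66 × $26,500 = 6,022.73; Marchetti 13/66 × $26,500 = 5,219.70; Halvorsen 1/66 × $26,500 = 401.52.
At nearest $1: Ferraro $8,030; Lindqvist $6,826; Kowalski $6,023; Marchetti $5,220; Halvorsen $402. Sum = $26,501.
Difference $26,500 − $26,501 = −$1 applied to largest allocation (Ferraro): Ferraro becomes $8,029.

Ferraro: $8,029 | Lindqvist: $6,826 | Kowalski: $6,023 | Marchetti: $5,220 | Halvorsen: $402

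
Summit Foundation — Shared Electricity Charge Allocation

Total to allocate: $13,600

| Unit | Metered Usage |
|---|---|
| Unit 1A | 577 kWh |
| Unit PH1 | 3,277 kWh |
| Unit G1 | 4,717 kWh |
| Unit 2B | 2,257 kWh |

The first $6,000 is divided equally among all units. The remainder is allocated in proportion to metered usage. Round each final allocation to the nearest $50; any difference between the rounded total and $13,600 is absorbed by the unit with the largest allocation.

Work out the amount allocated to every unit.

$6,000 shared equally gives $1,500 per unit.
Remainder $7,600 by metered usage (total 10,828): Unit 1A 404.99 → $400; Unit PH1 2,300.07 → $2,300; Unit G1 3,310.79 → $3,300; Unit 2B 1,584.15 → $1,600.
Totals: Unit 1A $1,500 + $400 = $1,900; Unit PH1 $1,500 + $2,300 = $3,800; Unit G1 $1,500 + $3,300 = $4,800; Unit 2B $1,500 + $1,600 = $3,100.

Unit 1A: $1,900; Unit PH1: $3,800; Unit G1: $4,800; Unit 2B: $3,100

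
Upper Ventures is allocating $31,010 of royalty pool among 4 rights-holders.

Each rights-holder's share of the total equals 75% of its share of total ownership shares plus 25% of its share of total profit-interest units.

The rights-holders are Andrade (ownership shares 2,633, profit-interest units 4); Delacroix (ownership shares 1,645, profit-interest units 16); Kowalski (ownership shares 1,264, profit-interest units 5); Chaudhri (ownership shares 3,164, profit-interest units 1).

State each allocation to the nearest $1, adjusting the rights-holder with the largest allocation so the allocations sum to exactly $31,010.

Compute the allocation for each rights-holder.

Ownership shares total 8,706; profit-interest units total 26.
Combined weights (75% ownership shares + 25% profit-interest units): Andrade 0.2653; Delacroix 0.2956; Kowalski 0.1570; Chaudhri 0.2822.
Raw shares: Andrade 8,226.58; Delacroix 9,165.28; Kowalski 4,867.56; Chaudhri 8,750.59.
After rounding ($1): Andrade $8,227; Delacroix $9,165; Kowalski $4,868; Chaudhri $8,751. Sum = $31,011.
Difference $31,010 − $31,011 = −$1 applied to largest allocation (Delacroix): Delacroix becomes $9,164.

Andrade: $8,227 · Delacroix: $9,164 · Kowalski: $4,868 · Chaudhri: $8,751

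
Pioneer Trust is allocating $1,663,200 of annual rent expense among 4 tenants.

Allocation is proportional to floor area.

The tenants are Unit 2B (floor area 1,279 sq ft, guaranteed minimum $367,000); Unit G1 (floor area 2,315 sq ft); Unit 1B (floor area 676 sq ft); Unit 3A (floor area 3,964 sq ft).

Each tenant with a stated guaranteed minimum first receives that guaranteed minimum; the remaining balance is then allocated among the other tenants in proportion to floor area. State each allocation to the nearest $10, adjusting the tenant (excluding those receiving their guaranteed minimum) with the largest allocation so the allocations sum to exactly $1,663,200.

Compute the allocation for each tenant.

Unit 2B: $367,000; Unit G1: $431,450; Unit 1B: $125,990; Unit 3A: $738,760

Minimums first: Unit 2B $367,000. Remaining pool $1,296,200.
Remaining pool split over remaining floor area 6,955: Unit G1 431,445.43 → $431,450; Unit 1B 125,985.79 → $125,990; Unit 3A 738,768.77 → $738,770.
Rounding difference −$10 applied to Unit 3A → $738,760.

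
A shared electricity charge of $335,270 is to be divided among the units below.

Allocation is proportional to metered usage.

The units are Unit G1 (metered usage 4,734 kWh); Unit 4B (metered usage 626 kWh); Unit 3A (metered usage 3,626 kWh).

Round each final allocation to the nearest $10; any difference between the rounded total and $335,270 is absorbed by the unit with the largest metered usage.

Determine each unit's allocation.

Unit G1: $176,620 | Unit 4B: $23,360 | Unit 3A: $135,290

Metered usage total: 4,734 + 626 + 3,626 = 8,986.
Proportional shares: Unit G1 176,626.77; Unit 4B 23,356.22; Unit 3A 135,287.00.
At nearest $10: Unit G1 $176,630; Unit 4B $23,360; Unit 3A $135,290. Sum = $335,280.
Difference $335,270 − $335,280 = −$10 applied to largest metered usage (Unit G1): Unit G1 becomes $176,620.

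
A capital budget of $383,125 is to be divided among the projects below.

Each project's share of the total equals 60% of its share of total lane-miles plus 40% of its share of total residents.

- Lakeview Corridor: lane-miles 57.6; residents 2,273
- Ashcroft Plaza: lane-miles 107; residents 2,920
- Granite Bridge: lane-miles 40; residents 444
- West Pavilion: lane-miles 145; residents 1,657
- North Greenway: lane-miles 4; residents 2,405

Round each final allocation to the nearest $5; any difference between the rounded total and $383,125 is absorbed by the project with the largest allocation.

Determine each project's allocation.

Lakeview Corridor: $73,360 · Ashcroft Plaza: $115,700 · Granite Bridge: $33,020 · West Pavilion: $120,445 · North Greenway: $40,600

Totals — lane-miles 353.6, residents 9,699.
Composite weights (60% lane-miles + 40% residents): Lakeview Corridor 0.1915; Ashcroft Plaza 0.3020; Granite Bridge 0.0862; West Pavilion 0.3144; North Greenway 0.1060.
Proportional shares: Lakeview Corridor 73,360.46; Ashcroft Plaza 115,698.34; Granite Bridge 33,019.42; West Pavilion 120,445.94; North Greenway 40,600.83.
After rounding ($5): Lakeview Corridor $73,360; Ashcroft Plaza $115,700; Granite Bridge $33,020; West Pavilion $120,445; North Greenway $40,600. Sum = $383,125.
Rounded total matches; no reconciliation needed.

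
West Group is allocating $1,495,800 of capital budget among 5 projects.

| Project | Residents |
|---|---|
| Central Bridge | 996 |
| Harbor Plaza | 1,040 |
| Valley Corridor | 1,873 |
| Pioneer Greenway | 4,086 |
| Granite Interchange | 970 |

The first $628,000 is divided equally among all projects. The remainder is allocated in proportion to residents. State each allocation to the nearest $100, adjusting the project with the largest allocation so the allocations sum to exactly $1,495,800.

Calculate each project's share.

Central Bridge: $222,000; Harbor Plaza: $226,300; Valley Corridor: $306,900; Pioneer Greenway: $521,100; Granite Interchange: $219,500

Equal tier: $628,000 ÷ 5 = $125,600 apiece.
Remainder $867,800 by residents (total 8,965): Central Bridge 96,411.47 → $96,400; Harbor Plaza 100,670.61 → $100,700; Valley Corridor 181,303.89 → $181,300; Pioneer Greenway 395,519.33 → $395,500; Granite Interchange 93,894.70 → $93,900.
Totals: Central Bridge $125,600 + $96,400 = $222,000; Harbor Plaza $125,600 + $100,700 = $226,300; Valley Corridor $125,600 + $181,300 = $306,900; Pioneer Greenway $125,600 + $395,500 = $521,100; Granite Interchange $125,600 + $93,900 = $219,500.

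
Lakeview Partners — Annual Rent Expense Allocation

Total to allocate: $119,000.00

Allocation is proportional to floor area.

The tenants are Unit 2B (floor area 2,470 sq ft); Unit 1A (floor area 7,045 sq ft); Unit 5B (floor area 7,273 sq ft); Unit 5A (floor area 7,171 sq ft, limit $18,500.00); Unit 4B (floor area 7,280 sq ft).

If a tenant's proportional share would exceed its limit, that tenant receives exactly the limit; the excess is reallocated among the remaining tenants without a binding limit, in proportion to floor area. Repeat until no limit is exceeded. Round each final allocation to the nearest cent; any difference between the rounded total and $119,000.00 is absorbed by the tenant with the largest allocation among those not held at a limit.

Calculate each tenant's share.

Total floor area = 31,239.
Pro-rata shares before constraints: Unit 2B 9,409.0720; Unit 1A 26,836.8066; Unit 5B 27,705.3363; Unit 5A 27,316.7835; Unit 4B 27,732.0017.
Held at cap: Unit 5A ($18,500.00); residual $100,500.00 reallocated over remaining floor area 24,068.
Shares after redistribution: Unit 2B 10,313.9023 → $10,313.90; Unit 1A 29,417.5877 → $29,417.59; Unit 5B 30,369.6402 → $30,369.64; Unit 4B 30,398.8699 → $30,398.87.

Unit 2B: $10,313.90; Unit 1A: $29,417.59; Unit 5B: $30,369.64; Unit 5A: $18,500.00; Unit 4B: $30,398.87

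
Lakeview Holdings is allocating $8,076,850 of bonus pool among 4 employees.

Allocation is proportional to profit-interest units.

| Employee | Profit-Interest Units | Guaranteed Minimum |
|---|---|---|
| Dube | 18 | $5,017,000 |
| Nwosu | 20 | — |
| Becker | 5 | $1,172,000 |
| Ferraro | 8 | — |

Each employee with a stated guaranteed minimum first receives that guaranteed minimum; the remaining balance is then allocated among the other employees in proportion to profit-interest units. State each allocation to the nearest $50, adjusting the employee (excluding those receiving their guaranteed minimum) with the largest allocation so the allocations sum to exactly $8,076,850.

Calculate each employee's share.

Dube: $5,017,000 | Nwosu: $1,348,450 | Becker: $1,172,000 | Ferraro: $539,400

Fund the minimums — Dube $5,017,000; Becker $1,172,000. Remaining pool $1,887,850.
Remaining pool split over remaining profit-interest units 28: Nwosu 1,348,464.29 → $1,348,450; Ferraro 539,385.71 → $539,400.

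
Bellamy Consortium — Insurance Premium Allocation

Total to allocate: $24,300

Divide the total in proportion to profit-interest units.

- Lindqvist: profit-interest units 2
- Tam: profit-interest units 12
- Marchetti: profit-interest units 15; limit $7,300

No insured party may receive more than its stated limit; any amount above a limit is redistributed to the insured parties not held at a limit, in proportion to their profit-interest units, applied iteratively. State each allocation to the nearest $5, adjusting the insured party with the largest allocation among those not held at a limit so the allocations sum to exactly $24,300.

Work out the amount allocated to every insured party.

Total profit-interest units = 29.
Unconstrained shares: Lindqvist 1,675.86; Tam 10,055.17; Marchetti 12,568.97.
Cap binds for Marchetti ($7,300); balance $17,000 reallocated over remaining profit-interest units 14.
Shares after redistribution: Lindqvist 2,428.57 → $2,430; Tam 14,571.43 → $14,570.

Lindqvist: $2,430; Tam: $14,570; Marchetti: $7,300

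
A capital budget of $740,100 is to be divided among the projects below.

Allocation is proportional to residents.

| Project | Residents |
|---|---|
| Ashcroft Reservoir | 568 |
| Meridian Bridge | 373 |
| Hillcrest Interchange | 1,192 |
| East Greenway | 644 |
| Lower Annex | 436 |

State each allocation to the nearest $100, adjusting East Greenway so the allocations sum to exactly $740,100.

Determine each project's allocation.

Ashcroft Reservoir: $130,800 | Meridian Bridge: $85,900 | Hillcrest Interchange: $274,600 | East Greenway: $148,400 | Lower Annex: $100,400

Residents total: 3,213.
Unrounded shares: Ashcroft Reservoir 568/3,213 × $740,100 = 130,836.23; Meridian Bridge 373/3,213 × $740,100 = 85,918.86; Hillcrest Interchange 1,192/3,213 × $740,100 = 274,571.80; East Greenway 644/3,213 × $740,100 = 148,342.48; Lower Annex 436/3,213 × $740,100 = 100,430.63.
At nearest $100: Ashcroft Reservoir $130,800; Meridian Bridge $85,900; Hillcrest Interchange $274,600; East Greenway $148,300; Lower Annex $100,400. Sum = $740,000.
Difference $740,100 − $740,000 = +$100 applied to East Greenway: East Greenway becomes $148,400.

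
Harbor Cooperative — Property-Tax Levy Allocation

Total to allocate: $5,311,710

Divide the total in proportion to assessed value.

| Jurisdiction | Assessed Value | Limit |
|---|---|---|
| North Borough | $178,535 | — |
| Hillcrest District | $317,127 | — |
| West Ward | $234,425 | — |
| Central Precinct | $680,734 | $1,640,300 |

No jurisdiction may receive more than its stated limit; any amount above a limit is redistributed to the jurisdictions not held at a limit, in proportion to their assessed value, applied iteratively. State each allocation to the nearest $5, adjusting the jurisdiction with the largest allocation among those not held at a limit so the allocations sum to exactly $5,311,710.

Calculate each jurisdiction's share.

North Borough: $897,805 · Hillcrest District: $1,594,745 · West Ward: $1,178,860 · Central Precinct: $1,640,300

Combined assessed value = 1,410,821.
Proportional shares (ignoring caps): North Borough 672,180.34; Hillcrest District 1,193,976.17; West Ward 882,604.96; Central Precinct 2,562,948.52.
Cap binds for Central Precinct ($1,640,300); remaining pool $3,671,410 reallocated over remaining assessed value 730,087.
Shares after redistribution: North Borough 897,804.21 → $897,805; Hillcrest District 1,594,745.89 → $1,594,745; West Ward 1,178,859.90 → $1,178,860.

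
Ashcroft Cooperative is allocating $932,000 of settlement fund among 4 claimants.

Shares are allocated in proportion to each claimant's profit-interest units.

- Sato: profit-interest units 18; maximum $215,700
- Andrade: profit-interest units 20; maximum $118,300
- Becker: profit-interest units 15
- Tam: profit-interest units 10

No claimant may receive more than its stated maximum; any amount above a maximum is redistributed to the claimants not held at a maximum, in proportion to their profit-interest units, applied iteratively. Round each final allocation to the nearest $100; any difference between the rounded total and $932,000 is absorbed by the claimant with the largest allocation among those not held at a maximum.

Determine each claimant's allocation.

Profit-interest units total: 63.
Proportional shares (ignoring caps): Sato 266,285.71; Andrade 295,873.02; Becker 221,904.76; Tam 147,936.51.
Capped: Sato ($215,700), Andrade ($118,300); balance $598,000 reallocated over remaining profit-interest units 25.
Shares after redistribution: Becker 358,800.00 → $358,800; Tam 239,200.00 → $239,200.

Sato: $215,700; Andrade: $118,300; Becker: $358,800; Tam: $239,200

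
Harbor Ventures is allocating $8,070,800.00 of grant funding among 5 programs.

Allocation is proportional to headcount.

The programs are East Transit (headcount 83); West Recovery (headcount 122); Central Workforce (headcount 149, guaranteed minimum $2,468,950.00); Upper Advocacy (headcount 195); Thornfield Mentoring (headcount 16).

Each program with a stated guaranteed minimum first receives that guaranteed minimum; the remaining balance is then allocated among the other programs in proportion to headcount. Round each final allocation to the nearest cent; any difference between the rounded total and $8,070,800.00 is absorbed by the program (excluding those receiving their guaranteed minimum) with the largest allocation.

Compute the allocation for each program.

Guaranteed amounts: Central Workforce $2,468,950.00. Residual $5,601,850.00.
Residual split over remaining headcount 416: East Transit 1,117,676.8029 → $1,117,676.80; West Recovery 1,642,850.2404 → $1,642,850.24; Upper Advocacy 2,625,867.1875 → $2,625,867.19; Thornfield Mentoring 215,455.7692 → $215,455.77.

East Transit: $1,117,676.80 · West Recovery: $1,642,850.24 · Central Workforce: $2,468,950.00 · Upper Advocacy: $2,625,867.19 · Thornfield Mentoring: $215,455.77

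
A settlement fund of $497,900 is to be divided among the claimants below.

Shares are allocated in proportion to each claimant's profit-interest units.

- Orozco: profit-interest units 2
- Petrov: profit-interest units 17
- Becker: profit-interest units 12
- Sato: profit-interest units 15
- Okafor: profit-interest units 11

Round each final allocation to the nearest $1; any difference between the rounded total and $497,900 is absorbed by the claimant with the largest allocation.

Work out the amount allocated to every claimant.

Profit-interest units total: 57.
Pro-rata amounts: Orozco 2/57 × $497,900 = 17,470.18; Petrov 17/57 × $497,900 = 148,496.49; Becker 12/57 × $497,900 = 104,821.05; Sato 15/57 × $497,900 = 131,026.32; Okafor 11/57 × $497,900 = 96,085.96.
At nearest $1: Orozco $17,470; Petrov $148,496; Becker $104,821; Sato $131,026; Okafor $96,086. Sum = $497,899.
Difference $497,900 − $497,899 = +$1 applied to largest allocation (Petrov): Petrov becomes $148,497.

Orozco: $17,470; Petrov: $148,497; Becker: $104,821; Sato: $131,026; Okafor: $96,086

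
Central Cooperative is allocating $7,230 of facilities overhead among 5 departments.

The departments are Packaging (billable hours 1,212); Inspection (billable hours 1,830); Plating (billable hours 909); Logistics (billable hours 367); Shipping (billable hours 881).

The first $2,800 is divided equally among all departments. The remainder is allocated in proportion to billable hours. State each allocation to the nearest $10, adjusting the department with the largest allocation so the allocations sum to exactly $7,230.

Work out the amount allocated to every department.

First tranche $2,800 split equally: $560 each.
Remainder $4,430 by billable hours (total 5,199): Packaging 1,032.73 → $1,030; Inspection 1,559.32 → $1,560; Plating 774.55 → $770; Logistics 312.72 → $310; Shipping 750.69 → $750.
Rounding difference +$10 on remainder applied to Inspection.
Totals: Packaging $560 + $1,030 = $1,590; Inspection $560 + $1,570 = $2,130; Plating $560 + $770 = $1,330; Logistics $560 + $310 = $870; Shipping $560 + $750 = $1,310.

Packaging: $1,590 | Inspection: $2,130 | Plating: $1,330 | Logistics: $870 | Shipping: $1,310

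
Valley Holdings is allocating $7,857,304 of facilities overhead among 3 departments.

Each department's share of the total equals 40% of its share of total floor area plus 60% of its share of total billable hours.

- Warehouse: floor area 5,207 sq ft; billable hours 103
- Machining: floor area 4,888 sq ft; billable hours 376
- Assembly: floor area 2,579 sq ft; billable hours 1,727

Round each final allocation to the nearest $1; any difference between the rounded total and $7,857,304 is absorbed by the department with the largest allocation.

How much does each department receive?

Warehouse: $1,511,360 · Machining: $2,015,674 · Assembly: $4,330,270

Totals — floor area 12,674, billable hours 2,206.
Combined weights (40% floor area + 60% billable hours): Warehouse 0.1924; Machining 0.2565; Assembly 0.5511.
Unrounded shares: Warehouse 1,511,359.83; Machining 2,015,674.48; Assembly 4,330,269.69.
Rounded to nearest $1: Warehouse $1,511,360; Machining $2,015,674; Assembly $4,330,270. Sum = $7,857,304.
Rounded total matches; no reconciliation needed.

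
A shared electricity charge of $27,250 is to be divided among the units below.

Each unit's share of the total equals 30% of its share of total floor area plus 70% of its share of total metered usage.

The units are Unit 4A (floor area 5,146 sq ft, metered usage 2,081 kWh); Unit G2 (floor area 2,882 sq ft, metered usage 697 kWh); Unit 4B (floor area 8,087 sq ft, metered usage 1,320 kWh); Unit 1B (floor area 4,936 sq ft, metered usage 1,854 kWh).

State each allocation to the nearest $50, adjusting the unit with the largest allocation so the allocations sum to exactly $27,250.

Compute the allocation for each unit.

Floor area total 21,051; metered usage total 5,952.
Blended shares (30% floor area + 70% metered usage): Unit 4A 0.3181; Unit G2 0.1230; Unit 4B 0.2705; Unit 1B 0.2884.
Pro-rata amounts: Unit 4A 8,667.61; Unit G2 3,352.95; Unit 4B 7,370.87; Unit 1B 7,858.57.
Rounded to nearest $50: Unit 4A $8,650; Unit G2 $3,350; Unit 4B $7,350; Unit 1B $7,850. Sum = $27,200.
Difference $27,250 − $27,200 = +$50 applied to largest allocation (Unit 4A): Unit 4A becomes $8,700.

Unit 4A: $8,700 · Unit G2: $3,350 · Unit 4B: $7,350 · Unit 1B: $7,850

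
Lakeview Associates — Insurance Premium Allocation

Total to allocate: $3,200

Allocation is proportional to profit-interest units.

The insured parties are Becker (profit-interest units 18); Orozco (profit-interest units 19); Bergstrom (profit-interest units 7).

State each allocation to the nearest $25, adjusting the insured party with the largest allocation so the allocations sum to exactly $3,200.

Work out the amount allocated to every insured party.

Becker: $1,300 · Orozco: $1,400 · Bergstrom: $500

Total profit-interest units = 44.
Pro-rata amounts: Becker 18/44 × $3,200 = 1,309.09; Orozco 19/44 × $3,200 = 1,381.82; Bergstrom 7/44 × $3,200 = 509.09.
At nearest $25: Becker $1,300; Orozco $1,375; Bergstrom $500. Sum = $3,175.
Difference $3,200 − $3,175 = +$25 applied to largest allocation (Orozco): Orozco becomes $1,400.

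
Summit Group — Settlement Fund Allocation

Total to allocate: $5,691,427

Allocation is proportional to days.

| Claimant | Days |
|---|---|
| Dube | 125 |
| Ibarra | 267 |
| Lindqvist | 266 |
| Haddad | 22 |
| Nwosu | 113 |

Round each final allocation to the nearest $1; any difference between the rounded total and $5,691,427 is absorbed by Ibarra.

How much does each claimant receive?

Combined days = 793.
Raw shares: Dube 125/793 × $5,691,427 = 897,135.40; Ibarra 267/793 × $5,691,427 = 1,916,281.22; Lindqvist 266/793 × $5,691,427 = 1,909,104.14; Haddad 22/793 × $5,691,427 = 157,895.83; Nwosu 113/793 × $5,691,427 = 811,010.40.
Rounded to nearest $1: Dube $897,135; Ibarra $1,916,281; Lindqvist $1,909,104; Haddad $157,896; Nwosu $811,010. Sum = $5,691,426.
Difference $5,691,427 − $5,691,426 = +$1 applied to Ibarra: Ibarra becomes $1,916,282.

Dube: $897,135 | Ibarra: $1,916,282 | Lindqvist: $1,909,104 | Haddad: $157,896 | Nwosu: $811,010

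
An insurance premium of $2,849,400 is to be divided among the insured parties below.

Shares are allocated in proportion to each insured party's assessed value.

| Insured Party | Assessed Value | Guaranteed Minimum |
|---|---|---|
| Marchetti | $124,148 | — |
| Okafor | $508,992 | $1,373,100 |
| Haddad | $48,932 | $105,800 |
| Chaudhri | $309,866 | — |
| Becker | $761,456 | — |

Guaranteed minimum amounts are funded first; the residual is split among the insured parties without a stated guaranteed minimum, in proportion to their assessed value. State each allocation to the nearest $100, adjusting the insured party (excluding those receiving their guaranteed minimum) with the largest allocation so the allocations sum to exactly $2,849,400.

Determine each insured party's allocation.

Guaranteed amounts: Okafor $1,373,100; Haddad $105,800. Remaining pool $1,370,500.
Remaining pool split over remaining assessed value 1,195,470: Marchetti 142,324.64 → $142,300; Chaudhri 355,233.80 → $355,200; Becker 872,941.56 → $872,900.
Rounding difference +$100 applied to Becker → $873,000.

Marchetti: $142,300; Okafor: $1,373,100; Haddad: $105,800; Chaudhri: $355,200; Becker: $873,000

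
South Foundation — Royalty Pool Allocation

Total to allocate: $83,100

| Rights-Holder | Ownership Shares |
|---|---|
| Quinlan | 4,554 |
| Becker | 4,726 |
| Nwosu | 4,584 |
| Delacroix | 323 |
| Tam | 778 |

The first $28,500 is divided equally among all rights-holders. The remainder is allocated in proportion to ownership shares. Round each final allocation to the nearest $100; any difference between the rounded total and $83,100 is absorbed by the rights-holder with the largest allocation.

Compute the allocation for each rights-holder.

$28,500 shared equally gives $5,700 per rights-holder.
Remainder $54,600 by ownership shares (total 14,965): Quinlan 16,615.33 → $16,600; Becker 17,242.87 → $17,200; Nwosu 16,724.78 → $16,700; Delacroix 1,178.47 → $1,200; Tam 2,838.54 → $2,800.
Rounding difference +$100 on remainder applied to Becker.
Totals: Quinlan $5,700 + $16,600 = $22,300; Becker $5,700 + $17,300 = $23,000; Nwosu $5,700 + $16,700 = $22,400; Delacroix $5,700 + $1,200 = $6,900; Tam $5,700 + $2,800 = $8,500.

Quinlan: $22,300 · Becker: $23,000 · Nwosu: $22,400 · Delacroix: $6,900 · Tam: $8,500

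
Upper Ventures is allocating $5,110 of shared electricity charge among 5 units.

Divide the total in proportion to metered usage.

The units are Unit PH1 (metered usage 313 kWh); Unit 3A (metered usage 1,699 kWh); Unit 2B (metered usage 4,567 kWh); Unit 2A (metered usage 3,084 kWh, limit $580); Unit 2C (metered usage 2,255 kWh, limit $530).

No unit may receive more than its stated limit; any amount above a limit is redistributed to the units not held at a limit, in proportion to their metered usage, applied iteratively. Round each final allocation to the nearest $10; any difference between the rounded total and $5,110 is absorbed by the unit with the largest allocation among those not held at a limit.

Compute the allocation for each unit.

Sum of metered usage: 11,918.
Pro-rata shares before constraints: Unit PH1 134.20; Unit 3A 728.47; Unit 2B 1,958.16; Unit 2A 1,322.31; Unit 2C 966.86.
Capped: Unit 2A ($580), Unit 2C ($530); residual $4,000 reallocated over remaining metered usage 6,579.
Remaining shares: Unit PH1 190.30 → $190; Unit 3A 1,032.98 → $1,030; Unit 2B 2,776.71 → $2,780.

Unit PH1: $190 · Unit 3A: $1,030 · Unit 2B: $2,780 · Unit 2A: $580 · Unit 2C: $530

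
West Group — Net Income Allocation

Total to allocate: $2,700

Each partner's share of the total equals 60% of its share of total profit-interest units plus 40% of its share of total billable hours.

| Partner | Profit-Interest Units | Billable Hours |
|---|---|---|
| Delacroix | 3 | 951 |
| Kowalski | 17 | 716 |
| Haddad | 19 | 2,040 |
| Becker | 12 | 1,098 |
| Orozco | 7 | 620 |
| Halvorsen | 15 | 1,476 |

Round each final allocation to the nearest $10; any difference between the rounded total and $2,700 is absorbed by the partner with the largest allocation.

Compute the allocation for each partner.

Profit-interest units total 73; billable hours total 6,901.
Combined weights (60% profit-interest units + 40% billable hours): Delacroix 0.0798; Kowalski 0.1812; Haddad 0.2744; Becker 0.1623; Orozco 0.0935; Halvorsen 0.2088.
Proportional shares: Delacroix 215.41; Kowalski 489.31; Haddad 740.90; Becker 438.14; Orozco 252.37; Halvorsen 563.87.
After rounding ($10): Delacroix $220; Kowalski $490; Haddad $740; Becker $440; Orozco $250; Halvorsen $560. Sum = $2,700.
Sum already equals the total — no adjustment.

Delacroix: $220 · Kowalski: $490 · Haddad: $740 · Becker: $440 · Orozco: $250 · Halvorsen: $560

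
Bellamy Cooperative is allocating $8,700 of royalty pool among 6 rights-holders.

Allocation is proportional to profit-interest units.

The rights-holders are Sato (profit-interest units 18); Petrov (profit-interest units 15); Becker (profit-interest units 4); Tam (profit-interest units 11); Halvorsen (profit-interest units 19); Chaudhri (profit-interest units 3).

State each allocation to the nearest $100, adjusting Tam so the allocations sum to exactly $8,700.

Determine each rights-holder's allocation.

Sato: $2,200 | Petrov: $1,900 | Becker: $500 | Tam: $1,300 | Halvorsen: $2,400 | Chaudhri: $400

Sum of profit-interest units: 70.
Pro-rata amounts: Sato 18/70 × $8,700 = 2,237.14; Petrov 15/70 × $8,700 = 1,864.29; Becker 4/70 × $8,700 = 497.14; Tam 11/70 × $8,700 = 1,367.14; Halvorsen 19/70 × $8,700 = 2,361.43; Chaudhri 3/70 × $8,700 = 372.86.
At nearest $100: Sato $2,200; Petrov $1,900; Becker $500; Tam $1,400; Halvorsen $2,400; Chaudhri $400. Sum = $8,800.
Difference $8,700 − $8,800 = −$100 applied to Tam: Tam becomes $1,300.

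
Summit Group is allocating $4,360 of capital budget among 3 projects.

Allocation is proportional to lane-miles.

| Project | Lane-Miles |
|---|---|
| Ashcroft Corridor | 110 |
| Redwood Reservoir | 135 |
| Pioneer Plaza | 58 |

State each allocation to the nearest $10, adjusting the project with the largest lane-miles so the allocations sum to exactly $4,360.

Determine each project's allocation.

Ashcroft Corridor: $1,580 | Redwood Reservoir: $1,950 | Pioneer Plaza: $830

Lane-miles total: 303.
Raw shares: Ashcroft Corridor 110/303 × $4,360 = 1,582.84; Redwood Reservoir 135/303 × $4,360 = 1,942.57; Pioneer Plaza 58/303 × $4,360 = 834.59.
Rounded to nearest $10: Ashcroft Corridor $1,580; Redwood Reservoir $1,940; Pioneer Plaza $830. Sum = $4,350.
Difference $4,360 − $4,350 = +$10 applied to largest lane-miles (Redwood Reservoir): Redwood Reservoir becomes $1,950.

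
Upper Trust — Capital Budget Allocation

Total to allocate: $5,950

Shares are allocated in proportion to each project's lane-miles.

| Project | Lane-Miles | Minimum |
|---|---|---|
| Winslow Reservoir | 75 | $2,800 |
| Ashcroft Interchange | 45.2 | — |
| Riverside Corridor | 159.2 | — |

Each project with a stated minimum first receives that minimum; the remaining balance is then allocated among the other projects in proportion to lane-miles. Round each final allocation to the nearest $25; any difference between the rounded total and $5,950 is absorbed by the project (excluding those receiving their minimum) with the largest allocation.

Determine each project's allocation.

Minimums first: Winslow Reservoir $2,800. Residual $3,150.
Residual split over remaining lane-miles 204.4: Ashcroft Interchange 696.58 → $700; Riverside Corridor 2,453.42 → $2,450.

Winslow Reservoir: $2,800 | Ashcroft Interchange: $700 | Riverside Corridor: $2,450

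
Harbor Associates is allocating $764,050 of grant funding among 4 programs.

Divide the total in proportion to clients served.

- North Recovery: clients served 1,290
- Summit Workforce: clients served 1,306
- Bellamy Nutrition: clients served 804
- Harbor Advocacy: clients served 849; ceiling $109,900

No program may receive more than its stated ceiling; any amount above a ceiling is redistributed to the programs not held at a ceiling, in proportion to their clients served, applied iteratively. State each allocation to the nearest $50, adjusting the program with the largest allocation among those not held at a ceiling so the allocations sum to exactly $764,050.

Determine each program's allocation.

North Recovery: $248,200; Summit Workforce: $251,250; Bellamy Nutrition: $154,700; Harbor Advocacy: $109,900

Sum of clients served: 4,249.
Unconstrained shares: North Recovery 231,966.23; Summit Workforce 234,843.33; Bellamy Nutrition 144,574.30; Harbor Advocacy 152,666.14.
Held at cap: Harbor Advocacy ($109,900); residual $654,150 reallocated over remaining clients served 3,400.
Redistributed shares: North Recovery 248,192.21 → $248,200; Summit Workforce 251,270.56 → $251,250; Bellamy Nutrition 154,687.24 → $154,700.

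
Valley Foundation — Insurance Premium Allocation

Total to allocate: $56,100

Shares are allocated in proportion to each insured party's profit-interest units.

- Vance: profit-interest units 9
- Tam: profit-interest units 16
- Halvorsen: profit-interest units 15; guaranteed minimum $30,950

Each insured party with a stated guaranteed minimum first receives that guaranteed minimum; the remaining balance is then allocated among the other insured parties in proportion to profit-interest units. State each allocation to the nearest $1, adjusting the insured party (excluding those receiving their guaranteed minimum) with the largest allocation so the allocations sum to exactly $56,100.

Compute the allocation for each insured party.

Vance: $9,054 · Tam: $16,096 · Halvorsen: $30,950

Guaranteed amounts: Halvorsen $30,950. Remaining pool $25,150.
Remaining pool split over remaining profit-interest units 25: Vance 9,054.00 → $9,054; Tam 16,096.00 → $16,096.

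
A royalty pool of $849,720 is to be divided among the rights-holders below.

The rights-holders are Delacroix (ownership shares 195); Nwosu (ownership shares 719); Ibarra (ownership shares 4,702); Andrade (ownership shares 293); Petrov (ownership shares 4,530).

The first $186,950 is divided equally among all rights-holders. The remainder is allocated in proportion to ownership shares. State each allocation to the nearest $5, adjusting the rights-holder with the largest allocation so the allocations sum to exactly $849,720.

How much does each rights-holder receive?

$186,950 shared equally gives $37,390 per rights-holder.
Remainder $662,770 by ownership shares (total 10,439): Delacroix 12,380.51 → $12,380; Nwosu 45,649.16 → $45,650; Ibarra 298,529.03 → $298,530; Andrade 18,602.51 → $18,605; Petrov 287,608.78 → $287,610.
Rounding difference −$5 on remainder applied to Ibarra.
Totals: Delacroix $37,390 + $12,380 = $49,770; Nwosu $37,390 + $45,650 = $83,040; Ibarra $37,390 + $298,525 = $335,915; Andrade $37,390 + $18,605 = $55,995; Petrov $37,390 + $287,610 = $325,000.

Delacroix: $49,770; Nwosu: $83,040; Ibarra: $335,915; Andrade: $55,995; Petrov: $325,000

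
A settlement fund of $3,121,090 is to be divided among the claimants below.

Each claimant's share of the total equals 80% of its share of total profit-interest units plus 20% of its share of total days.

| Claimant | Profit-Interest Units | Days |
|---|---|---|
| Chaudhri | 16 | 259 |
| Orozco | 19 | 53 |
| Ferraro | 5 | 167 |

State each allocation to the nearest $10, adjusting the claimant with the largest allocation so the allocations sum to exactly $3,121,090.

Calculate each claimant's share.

Totals — profit-interest units 40, days 479.
Blended shares (80% profit-interest units + 20% days): Chaudhri 0.4281; Orozco 0.4021; Ferraro 0.1697.
Pro-rata amounts: Chaudhri 1,336,269.60; Orozco 1,255,082.16; Ferraro 529,738.24.
At nearest $10: Chaudhri $1,336,270; Orozco $1,255,080; Ferraro $529,740. Sum = $3,121,090.
Rounded total matches; no reconciliation needed.

Chaudhri: $1,336,270 | Orozco: $1,255,080 | Ferraro: $529,740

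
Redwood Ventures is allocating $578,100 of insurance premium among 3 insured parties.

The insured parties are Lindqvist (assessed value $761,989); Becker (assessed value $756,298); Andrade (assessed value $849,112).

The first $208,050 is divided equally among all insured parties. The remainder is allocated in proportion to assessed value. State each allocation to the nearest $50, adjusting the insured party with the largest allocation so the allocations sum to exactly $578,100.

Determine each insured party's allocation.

First tranche $208,050 split equally: $69,350 each.
Remainder $370,050 by assessed value (total 2,367,399): Lindqvist 119,107.10 → $119,100; Becker 118,217.54 → $118,200; Andrade 132,725.36 → $132,750.
Totals: Lindqvist $69,350 + $119,100 = $188,450; Becker $69,350 + $118,200 = $187,550; Andrade $69,350 + $132,750 = $202,100.

Lindqvist: $188,450 | Becker: $187,550 | Andrade: $202,100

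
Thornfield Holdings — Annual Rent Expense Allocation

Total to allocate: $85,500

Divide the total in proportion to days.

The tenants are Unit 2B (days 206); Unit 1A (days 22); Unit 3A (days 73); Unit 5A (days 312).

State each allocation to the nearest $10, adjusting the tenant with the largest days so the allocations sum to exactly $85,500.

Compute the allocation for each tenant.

Unit 2B: $28,730 · Unit 1A: $3,070 · Unit 3A: $10,180 · Unit 5A: $43,520

Combined days = 206 + 22 + 73 + 312 = 613.
Raw shares: Unit 2B 28,732.46; Unit 1A 3,068.52; Unit 3A 10,181.89; Unit 5A 43,517.13.
At nearest $10: Unit 2B $28,730; Unit 1A $3,070; Unit 3A $10,180; Unit 5A $43,520. Sum = $85,500.
No rounding difference to absorb.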